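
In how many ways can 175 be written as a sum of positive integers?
435157697830

p(n) counts ways to write n as a sum of positive integers (order ignored).
Euler's pentagonal recurrence: p(k) = p(k-1) + p(k-2) - p(k-5) - p(k-7) + p(k-12) + p(k-15) - ... (offsets j(3j∓1)/2, signs ++--, p(0)=1, p(<0)=0).
DP table for k = 0..174: p(0)=1, p(1)=1, p(2)=2, p(3)=3, p(4)=5, p(5)=7, p(6)=11, p(7)=15, p(8)=22, p(9)=30, p(10)=42, p(11)=56, p(12)=77, p(13)=101, p(14)=135, p(15)=176, p(16)=231, p(17)=297, p(18)=385, p(19)=490, p(20)=627, p(21)=792, p(22)=1002, p(23)=1255, p(24)=1575, p(25)=1958, p(26)=2436, p(27)=3010, p(28)=3718, p(29)=4565, p(30)=5604, p(31)=6842, p(32)=8349, p(33)=10143, p(34)=12310, p(35)=14883, p(36)=17977, p(37)=21637, p(38)=26015, p(39)=31185, p(40)=37338, p(41)=44583, p(42)=53174, p(43)=63261, p(44)=75175, p(45)=89134, p(46)=105558, p(47)=124754, p(48)=147273, p(49)=173525, p(50)=204226, p(51)=239943, p(52)=281589, p(53)=329931, p(54)=386155, p(55)=451276, p(56)=526823, p(57)=614154, p(58)=715220, p(59)=831820, p(60)=966467, p(61)=1121505, p(62)=1300156, p(63)=1505499, p(64)=1741630, p(65)=2012558, p(66)=2323520, p(67)=2679689, p(68)=3087735, p(69)=3554345, p(70)=4087968, p(71)=4697205, p(72)=5392783, p(73)=6185689, p(74)=7089500, p(75)=8118264, p(76)=9289091, p(77)=10619863, p(78)=12132164, p(79)=13848650, p(80)=15796476, p(81)=18004327, p(82)=20506255, p(83)=23338469, p(84)=26543660, p(85)=30167357, p(86)=34262962, p(87)=38887673, p(88)=44108109, p(89)=49995925, p(90)=56634173, p(91)=64112359, p(92)=72533807, p(93)=82010177, p(94)=92669720, p(95)=104651419, p(96)=118114304, p(97)=133230930, p(98)=150198136, p(99)=169229875, p(100)=190569292, p(101)=214481126, p(102)=241265379, p(103)=271248950, p(104)=304801365, p(105)=342325709, p(106)=384276336, p(107)=431149389, p(108)=483502844, p(109)=541946240, p(110)=607163746, p(111)=679903203, p(112)=761002156, p(113)=851376628, p(114)=952050665, p(115)=1064144451, p(116)=1188908248, p(117)=1327710076, p(118)=1482074143, p(119)=1653668665, p(120)=1844349560, p(121)=2056148051, p(122)=2291320912, p(123)=2552338241, p(124)=2841940500, p(125)=3163127352, p(126)=3519222692, p(127)=3913864295, p(128)=4351078600, p(129)=4835271870, p(130)=5371315400, p(131)=5964539504, p(132)=6620830889, p(133)=7346629512, p(134)=8149040695, p(135)=9035836076, p(136)=10015581680, p(137)=11097645016, p(138)=12292341831, p(139)=13610949895, p(140)=15065878135, p(141)=16670689208, p(142)=18440293320, p(143)=20390982757, p(144)=22540654445, p(145)=24908858009, p(146)=27517052599, p(147)=30388671978, p(148)=33549419497, p(149)=37027355200, p(150)=40853235313, p(151)=45060624582, p(152)=49686288421, p(153)=54770336324, p(154)=60356673280, p(155)=66493182097, p(156)=73232243759, p(157)=80630964769, p(158)=88751778802, p(159)=97662728555, p(160)=107438159466, p(161)=118159068427, p(162)=129913904637, p(163)=142798995930, p(164)=156919475295, p(165)=172389800255, p(166)=189334822579, p(167)=207890420102, p(168)=228204732751, p(169)=250438925115, p(170)=274768617130, p(171)=301384802048, p(172)=330495499613, p(173)=362326859895, p(174)=397125074750.
Final step: p(175) = p(174) + p(173) - p(170) - p(168) + p(163) + p(160) - p(153) - p(149) + p(140) + p(135) - p(124) - p(118) + p(105) + p(98) - p(83) - p(75) + p(58) + p(49) - p(30) - p(20)
= 397125074750 + 362326859895 - 274768617130 - 228204732751 + 142798995930 + 107438159466 - 54770336324 - 37027355200 + 15065878135 + 9035836076 - 2841940500 - 1482074143 + 342325709 + 150198136 - 23338469 - 8118264 + 715220 + 173525 - 5604 - 627
= 435157697830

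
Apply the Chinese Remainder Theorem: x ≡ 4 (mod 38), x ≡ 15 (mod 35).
1030

Using Chinese Remainder Theorem:
M = 38 × 35 = 1330
M1 = 35, M2 = 38
y1 = 35^(-1) mod 38 = 25
y2 = 38^(-1) mod 35 = 12
x = (4×35×25 + 15×38×12) mod 1330 = 1030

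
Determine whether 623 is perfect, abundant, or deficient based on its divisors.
deficient

Proper divisors of 623: sum = 1 + 7 + 89 = 97
Since 97 < 623, 623 is deficient.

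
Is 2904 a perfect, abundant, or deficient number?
abundant

Proper divisors of 2904: sum = 1 + 2 + 3 + 4 + 6 + 8 + 11 + 12 + ... + 484 + 726 + 968 + 1452 (23 divisors) = 5076
Since 5076 > 2904, 2904 is abundant.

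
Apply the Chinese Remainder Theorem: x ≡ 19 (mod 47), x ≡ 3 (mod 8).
19

Using Chinese Remainder Theorem:
M = 47 × 8 = 376
M1 = 8, M2 = 47
y1 = 8^(-1) mod 47 = 6
y2 = 47^(-1) mod 8 = 7
x = (19×8×6 + 3×47×7) mod 376 = 19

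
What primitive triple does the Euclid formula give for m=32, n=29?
(183, 1856, 1865)

Euclid's formula: a = m² - n², b = 2mn, c = m² + n²
m = 32, n = 29
a = 32² - 29² = 1024 - 841 = 183
b = 2 × 32 × 29 = 1856
c = 32² + 29² = 1024 + 841 = 1865
Verification: 183² + 1856² = 33489 + 3444736 = 3478225 = 1865² ✓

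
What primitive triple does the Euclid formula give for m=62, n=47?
(1635, 5828, 6053)

Euclid's formula: a = m² - n², b = 2mn, c = m² + n²
m = 62, n = 47
a = 62² - 47² = 3844 - 2209 = 1635
b = 2 × 62 × 47 = 5828
c = 62² + 47² = 3844 + 2209 = 6053
Verification: 1635² + 5828² = 2673225 + 33965584 = 36638809 = 6053² ✓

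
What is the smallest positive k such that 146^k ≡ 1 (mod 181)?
20

181 is prime, so ord(146) divides φ(181) = 180.
Divisors of 180: 1, 2, 3, 4, 5, 6, 9, 10, 12, 15, 18, 20, 30, 36, 45, 60, 90, 180.
Repeated squaring: 146^1 ≡ 146, 146^2 ≡ 139, 146^4 ≡ 135, 146^8 ≡ 125, 146^16 ≡ 59, 146^32 ≡ 42, 146^64 ≡ 135, 146^128 ≡ 125 (mod 181).
Test 146^d mod 181 for each divisor d in increasing order:
146^1 ≡ 146
146^2 ≡ 139
146^3 = 146^2·146^1 ≡ 22
146^4 ≡ 135
146^5 = 146^4·146^1 ≡ 162
146^6 = 146^4·146^2 ≡ 122
146^9 = 146^8·146^1 ≡ 150
146^10 = 146^8·146^2 ≡ 180
146^12 = 146^8·146^4 ≡ 42
146^15 = 146^8·146^4·146^2·146^1 ≡ 19
146^18 = 146^16·146^2 ≡ 56
146^20 = 146^16·146^4 ≡ 1  ← first divisor giving 1
The order is 20.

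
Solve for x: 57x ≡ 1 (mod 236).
29

gcd(57, 236) = 1, so the inverse exists.
Extended Euclidean algorithm on (236, 57):
236 = 4 × 57 + 8  ⟹  8 = (1)·236 + (-4)·57
57 = 7 × 8 + 1  ⟹  1 = (-7)·236 + (29)·57
So (29)·57 ≡ 1 (mod 236), i.e. 57^(-1) ≡ 29 (mod 236).
Check: 57 × 29 = 1653 ≡ 1 (mod 236)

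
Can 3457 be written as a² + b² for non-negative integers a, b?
39² + 44² (a=39, b=44)

Factorization: 3457 = 3457
By Fermat: n is sum of two squares iff every prime p ≡ 3 (mod 4) appears to even power.
All primes ≡ 3 (mod 4) appear to even power.
Search a = 0, 1, 2, … for 3457 - a² a perfect square: first hit at a = 39: 3457 - 1521 = 1936 = 44².
3457 = 39² + 44² = 1521 + 1936 ✓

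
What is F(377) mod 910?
727

Matrix identity: Q^n = [[F_(n+1), F_n], [F_n, F_(n-1)]] with Q = [[1,1],[1,0]].
n = 377 = 101111001₂. Square-and-multiply, entries mod 910:
Q^1 = [[1,1],[1,0]]
Q^2 = (Q^1)² = [[2,1],[1,1]]
Q^5 = (Q^2)²·Q = [[8,5],[5,3]]
Q^11 = (Q^5)²·Q = [[144,89],[89,55]]
Q^23 = (Q^11)²·Q = [[868,447],[447,421]]
Q^47 = (Q^23)²·Q = [[616,463],[463,153]]
Q^94 = (Q^47)² = [[505,237],[237,268]]
Q^188 = (Q^94)² = [[884,291],[291,593]]
Q^377 = (Q^188)²·Q = [[104,727],[727,287]]
F_377 mod 910 = Q^377[0][1] = 727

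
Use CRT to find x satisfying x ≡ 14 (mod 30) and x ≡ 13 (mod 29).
854

Using Chinese Remainder Theorem:
M = 30 × 29 = 870
M1 = 29, M2 = 30
y1 = 29^(-1) mod 30 = 29
y2 = 30^(-1) mod 29 = 1
x = (14×29×29 + 13×30×1) mod 870 = 854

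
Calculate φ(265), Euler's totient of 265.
208

265 = 5 × 53
φ(n) = n × ∏(1 - 1/p) for each prime p dividing n
φ(265) = 265 × (1 - 1/5) × (1 - 1/53) = 208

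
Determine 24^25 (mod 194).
24

Repeated squaring. Binary of 25 = 11001.
24^1 ≡ 24 (mod 194); 24^2 ≡ 188 (mod 194); 24^4 ≡ 36 (mod 194); 24^8 ≡ 132 (mod 194); 24^16 ≡ 158 (mod 194)
24^25 = 24^1 × 24^8 × 24^16 ≡ 24 (mod 194)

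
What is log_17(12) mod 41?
19

Baby-step giant-step with step n = ⌈√41⌉ = 7.
Baby steps 17^j mod 41 (j:value) for j=0..6: 0:1, 1:17, 2:2, 3:34, 4:4, 5:27, 6:8.
Giant-step multiplier: 17^(-7) ≡ 17^(40-7) = 17^33 ≡ 19 (mod 41).
Giant steps γ_i = 12·19^i mod 41: γ_0=12, γ_1=23, γ_2=27 (in table at j=5).
x = i·n + j = 2·7 + 5 = 19.
Check: 17^19 ≡ 12 (mod 41).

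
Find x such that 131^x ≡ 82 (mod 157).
114

Baby-step giant-step with step n = ⌈√157⌉ = 13.
Baby steps 131^j mod 157 (j:value) for j=0..12: 0:1, 1:131, 2:48, 3:8, 4:106, 5:70, 6:64, 7:63, 8:89, 9:41, 10:33, 11:84, 12:14.
Giant-step multiplier: 131^(-13) ≡ 131^(156-13) = 131^143 ≡ 135 (mod 157).
Giant steps γ_i = 82·135^i mod 157: γ_0=82, γ_1=80, γ_2=124, γ_3=98, γ_4=42, γ_5=18, γ_6=75, γ_7=77, γ_8=33 (in table at j=10).
x = i·n + j = 8·13 + 10 = 114.
Check: 131^114 ≡ 82 (mod 157).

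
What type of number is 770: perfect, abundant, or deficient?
abundant

Proper divisors of 770: sum = 1 + 2 + 5 + 7 + 10 + 11 + 14 + 22 + 35 + 55 + 70 + 77 + 110 + 154 + 385 = 958
Since 958 > 770, 770 is abundant.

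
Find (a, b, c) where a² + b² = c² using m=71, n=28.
(4257, 3976, 5825)

Euclid's formula: a = m² - n², b = 2mn, c = m² + n²
m = 71, n = 28
a = 71² - 28² = 5041 - 784 = 4257
b = 2 × 71 × 28 = 3976
c = 71² + 28² = 5041 + 784 = 5825
Verification: 4257² + 3976² = 18122049 + 15808576 = 33930625 = 5825² ✓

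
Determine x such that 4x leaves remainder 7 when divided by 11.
x ≡ 10 (mod 11)

gcd(4, 11) = 1, which divides 7, so solutions exist.
Find 4^(-1) mod 11 by the extended Euclidean algorithm:
11 = 2 × 4 + 3  ⟹  3 = (1)·11 + (-2)·4
4 = 1 × 3 + 1  ⟹  1 = (-1)·11 + (3)·4
So (3)·4 ≡ 1 (mod 11), i.e. 4^(-1) ≡ 3 (mod 11).
x ≡ 3 × 7 = 21 ≡ 10 (mod 11).
Check: 4 × 10 = 40 ≡ 7 (mod 11).
Unique solution: x ≡ 10 (mod 11)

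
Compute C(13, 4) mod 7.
1

Using Lucas' theorem:
Write n=13 and k=4 in base 7:
n in base 7: [1, 6]
k in base 7: [0, 4]
C(13,4) mod 7 = ∏ C(n_i, k_i) mod 7
Digit binomials (mod 7): C(1,0) = 1; C(6,4) = 15 ≡ 1
Product: 1 × 1 = 1 ≡ 1 (mod 7)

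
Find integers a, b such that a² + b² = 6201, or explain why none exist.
24² + 75² (a=24, b=75)

Factorization: 6201 = 3^2 × 13 × 53
By Fermat: n is sum of two squares iff every prime p ≡ 3 (mod 4) appears to even power.
All primes ≡ 3 (mod 4) appear to even power.
Search a = 0, 1, 2, … for 6201 - a² a perfect square: first hit at a = 24: 6201 - 576 = 5625 = 75².
6201 = 24² + 75² = 576 + 5625 ✓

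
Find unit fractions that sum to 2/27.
1/14 + 1/378

Greedy algorithm:
2/27: ceiling(27/2) = 14, use 1/14
1/378: ceiling(378/1) = 378, use 1/378
Result: 2/27 = 1/14 + 1/378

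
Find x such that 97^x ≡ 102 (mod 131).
44

Baby-step giant-step with step n = ⌈√131⌉ = 12.
Baby steps 97^j mod 131 (j:value) for j=0..11: 0:1, 1:97, 2:108, 3:127, 4:5, 5:92, 6:16, 7:111, 8:25, 9:67, 10:80, 11:31.
Giant-step multiplier: 97^(-12) ≡ 97^(130-12) = 97^118 ≡ 109 (mod 131).
Giant steps γ_i = 102·109^i mod 131: γ_0=102, γ_1=114, γ_2=112, γ_3=25 (in table at j=8).
x = i·n + j = 3·12 + 8 = 44.
Check: 97^44 ≡ 102 (mod 131).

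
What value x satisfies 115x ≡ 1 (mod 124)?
55

gcd(115, 124) = 1, so the inverse exists.
Extended Euclidean algorithm on (124, 115):
124 = 1 × 115 + 9  ⟹  9 = (1)·124 + (-1)·115
115 = 12 × 9 + 7  ⟹  7 = (-12)·124 + (13)·115
9 = 1 × 7 + 2  ⟹  2 = (13)·124 + (-14)·115
7 = 3 × 2 + 1  ⟹  1 = (-51)·124 + (55)·115
So (55)·115 ≡ 1 (mod 124), i.e. 115^(-1) ≡ 55 (mod 124).
Check: 115 × 55 = 6325 ≡ 1 (mod 124)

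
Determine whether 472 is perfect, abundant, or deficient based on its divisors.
deficient

Proper divisors of 472: sum = 1 + 2 + 4 + 8 + 59 + 118 + 236 = 428
Since 428 < 472, 472 is deficient.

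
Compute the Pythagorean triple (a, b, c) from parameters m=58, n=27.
(2635, 3132, 4093)

Euclid's formula: a = m² - n², b = 2mn, c = m² + n²
m = 58, n = 27
a = 58² - 27² = 3364 - 729 = 2635
b = 2 × 58 × 27 = 3132
c = 58² + 27² = 3364 + 729 = 4093
Verification: 2635² + 3132² = 6943225 + 9809424 = 16752649 = 4093² ✓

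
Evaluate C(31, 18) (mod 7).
0

Using Lucas' theorem:
Write n=31 and k=18 in base 7:
n in base 7: [4, 3]
k in base 7: [2, 4]
C(31,18) mod 7 = ∏ C(n_i, k_i) mod 7
Digit binomials (mod 7): C(4,2) = 6; C(3,4) = 0 (k_i > n_i)
Product: 6 × 0 = 0 ≡ 0 (mod 7)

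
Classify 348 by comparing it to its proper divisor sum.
abundant

Proper divisors of 348: sum = 1 + 2 + 3 + 4 + 6 + 12 + 29 + 58 + 87 + 116 + 174 = 492
Since 492 > 348, 348 is abundant.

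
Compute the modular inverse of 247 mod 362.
277

gcd(247, 362) = 1, so the inverse exists.
Extended Euclidean algorithm on (362, 247):
362 = 1 × 247 + 115  ⟹  115 = (1)·362 + (-1)·247
247 = 2 × 115 + 17  ⟹  17 = (-2)·362 + (3)·247
115 = 6 × 17 + 13  ⟹  13 = (13)·362 + (-19)·247
17 = 1 × 13 + 4  ⟹  4 = (-15)·362 + (22)·247
13 = 3 × 4 + 1  ⟹  1 = (58)·362 + (-85)·247
So (-85)·247 ≡ 1 (mod 362), i.e. 247^(-1) ≡ -85 ≡ 277 (mod 362).
Check: 247 × 277 = 68419 ≡ 1 (mod 362)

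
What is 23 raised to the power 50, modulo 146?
57

Repeated squaring. Binary of 50 = 110010.
23^1 ≡ 23 (mod 146); 23^2 ≡ 91 (mod 146); 23^4 ≡ 105 (mod 146); 23^8 ≡ 75 (mod 146); 23^16 ≡ 77 (mod 146); 23^32 ≡ 89 (mod 146)
23^50 = 23^2 × 23^16 × 23^32 ≡ 57 (mod 146)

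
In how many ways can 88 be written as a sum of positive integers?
44108109

p(n) counts ways to write n as a sum of positive integers (order ignored).
Euler's pentagonal recurrence: p(k) = p(k-1) + p(k-2) - p(k-5) - p(k-7) + p(k-12) + p(k-15) - ... (offsets j(3j∓1)/2, signs ++--, p(0)=1, p(<0)=0).
DP table for k = 0..87: p(0)=1, p(1)=1, p(2)=2, p(3)=3, p(4)=5, p(5)=7, p(6)=11, p(7)=15, p(8)=22, p(9)=30, p(10)=42, p(11)=56, p(12)=77, p(13)=101, p(14)=135, p(15)=176, p(16)=231, p(17)=297, p(18)=385, p(19)=490, p(20)=627, p(21)=792, p(22)=1002, p(23)=1255, p(24)=1575, p(25)=1958, p(26)=2436, p(27)=3010, p(28)=3718, p(29)=4565, p(30)=5604, p(31)=6842, p(32)=8349, p(33)=10143, p(34)=12310, p(35)=14883, p(36)=17977, p(37)=21637, p(38)=26015, p(39)=31185, p(40)=37338, p(41)=44583, p(42)=53174, p(43)=63261, p(44)=75175, p(45)=89134, p(46)=105558, p(47)=124754, p(48)=147273, p(49)=173525, p(50)=204226, p(51)=239943, p(52)=281589, p(53)=329931, p(54)=386155, p(55)=451276, p(56)=526823, p(57)=614154, p(58)=715220, p(59)=831820, p(60)=966467, p(61)=1121505, p(62)=1300156, p(63)=1505499, p(64)=1741630, p(65)=2012558, p(66)=2323520, p(67)=2679689, p(68)=3087735, p(69)=3554345, p(70)=4087968, p(71)=4697205, p(72)=5392783, p(73)=6185689, p(74)=7089500, p(75)=8118264, p(76)=9289091, p(77)=10619863, p(78)=12132164, p(79)=13848650, p(80)=15796476, p(81)=18004327, p(82)=20506255, p(83)=23338469, p(84)=26543660, p(85)=30167357, p(86)=34262962, p(87)=38887673.
Final step: p(88) = p(87) + p(86) - p(83) - p(81) + p(76) + p(73) - p(66) - p(62) + p(53) + p(48) - p(37) - p(31) + p(18) + p(11)
= 38887673 + 34262962 - 23338469 - 18004327 + 9289091 + 6185689 - 2323520 - 1300156 + 329931 + 147273 - 21637 - 6842 + 385 + 56
= 44108109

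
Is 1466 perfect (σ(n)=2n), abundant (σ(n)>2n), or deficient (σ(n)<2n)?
deficient

Proper divisors of 1466: sum = 1 + 2 + 733 = 736
Since 736 < 1466, 1466 is deficient.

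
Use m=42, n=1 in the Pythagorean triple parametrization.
(1763, 84, 1765)

Euclid's formula: a = m² - n², b = 2mn, c = m² + n²
m = 42, n = 1
a = 42² - 1² = 1764 - 1 = 1763
b = 2 × 42 × 1 = 84
c = 42² + 1² = 1764 + 1 = 1765
Verification: 1763² + 84² = 3108169 + 7056 = 3115225 = 1765² ✓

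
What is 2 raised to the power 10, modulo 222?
136

Repeated squaring. Binary of 10 = 1010.
2^1 ≡ 2 (mod 222); 2^2 ≡ 4 (mod 222); 2^4 ≡ 16 (mod 222); 2^8 ≡ 34 (mod 222)
2^10 = 2^2 × 2^8 ≡ 136 (mod 222)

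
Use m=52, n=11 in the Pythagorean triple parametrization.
(2583, 1144, 2825)

Euclid's formula: a = m² - n², b = 2mn, c = m² + n²
m = 52, n = 11
a = 52² - 11² = 2704 - 121 = 2583
b = 2 × 52 × 11 = 1144
c = 52² + 11² = 2704 + 121 = 2825
Verification: 2583² + 1144² = 6671889 + 1308736 = 7980625 = 2825² ✓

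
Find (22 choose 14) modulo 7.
3

Using Lucas' theorem:
Write n=22 and k=14 in base 7:
n in base 7: [3, 1]
k in base 7: [2, 0]
C(22,14) mod 7 = ∏ C(n_i, k_i) mod 7
Digit binomials (mod 7): C(3,2) = 3; C(1,0) = 1
Product: 3 × 1 = 3 ≡ 3 (mod 7)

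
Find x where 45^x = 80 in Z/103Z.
81

Baby-step giant-step with step n = ⌈√103⌉ = 11.
Baby steps 45^j mod 103 (j:value) for j=0..10: 0:1, 1:45, 2:68, 3:73, 4:92, 5:20, 6:76, 7:21, 8:18, 9:89, 10:91.
Giant-step multiplier: 45^(-11) ≡ 45^(102-11) = 45^91 ≡ 70 (mod 103).
Giant steps γ_i = 80·70^i mod 103: γ_0=80, γ_1=38, γ_2=85, γ_3=79, γ_4=71, γ_5=26, γ_6=69, γ_7=92 (in table at j=4).
x = i·n + j = 7·11 + 4 = 81.
Check: 45^81 ≡ 80 (mod 103).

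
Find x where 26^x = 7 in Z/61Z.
29

Baby-step giant-step with step n = ⌈√61⌉ = 8.
Baby steps 26^j mod 61 (j:value) for j=0..7: 0:1, 1:26, 2:5, 3:8, 4:25, 5:40, 6:3, 7:17.
Giant-step multiplier: 26^(-8) ≡ 26^(60-8) = 26^52 ≡ 57 (mod 61).
Giant steps γ_i = 7·57^i mod 61: γ_0=7, γ_1=33, γ_2=51, γ_3=40 (in table at j=5).
x = i·n + j = 3·8 + 5 = 29.
Check: 26^29 ≡ 7 (mod 61).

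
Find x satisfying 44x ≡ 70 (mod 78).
x ≡ 14 (mod 39)

gcd(44, 78) = 2, which divides 70, so solutions exist.
Divide through by 2: 22x ≡ 35 (mod 39).
Find 22^(-1) mod 39 by the extended Euclidean algorithm:
39 = 1 × 22 + 17  ⟹  17 = (1)·39 + (-1)·22
22 = 1 × 17 + 5  ⟹  5 = (-1)·39 + (2)·22
17 = 3 × 5 + 2  ⟹  2 = (4)·39 + (-7)·22
5 = 2 × 2 + 1  ⟹  1 = (-9)·39 + (16)·22
So (16)·22 ≡ 1 (mod 39), i.e. 22^(-1) ≡ 16 (mod 39).
x ≡ 16 × 35 = 560 ≡ 14 (mod 39).
Check: 44 × 14 = 616 ≡ 70 (mod 78).
x ≡ 14 (mod 39), giving 2 solutions mod 78.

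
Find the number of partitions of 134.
8149040695

p(n) counts ways to write n as a sum of positive integers (order ignored).
Euler's pentagonal recurrence: p(k) = p(k-1) + p(k-2) - p(k-5) - p(k-7) + p(k-12) + p(k-15) - ... (offsets j(3j∓1)/2, signs ++--, p(0)=1, p(<0)=0).
DP table for k = 0..133: p(0)=1, p(1)=1, p(2)=2, p(3)=3, p(4)=5, p(5)=7, p(6)=11, p(7)=15, p(8)=22, p(9)=30, p(10)=42, p(11)=56, p(12)=77, p(13)=101, p(14)=135, p(15)=176, p(16)=231, p(17)=297, p(18)=385, p(19)=490, p(20)=627, p(21)=792, p(22)=1002, p(23)=1255, p(24)=1575, p(25)=1958, p(26)=2436, p(27)=3010, p(28)=3718, p(29)=4565, p(30)=5604, p(31)=6842, p(32)=8349, p(33)=10143, p(34)=12310, p(35)=14883, p(36)=17977, p(37)=21637, p(38)=26015, p(39)=31185, p(40)=37338, p(41)=44583, p(42)=53174, p(43)=63261, p(44)=75175, p(45)=89134, p(46)=105558, p(47)=124754, p(48)=147273, p(49)=173525, p(50)=204226, p(51)=239943, p(52)=281589, p(53)=329931, p(54)=386155, p(55)=451276, p(56)=526823, p(57)=614154, p(58)=715220, p(59)=831820, p(60)=966467, p(61)=1121505, p(62)=1300156, p(63)=1505499, p(64)=1741630, p(65)=2012558, p(66)=2323520, p(67)=2679689, p(68)=3087735, p(69)=3554345, p(70)=4087968, p(71)=4697205, p(72)=5392783, p(73)=6185689, p(74)=7089500, p(75)=8118264, p(76)=9289091, p(77)=10619863, p(78)=12132164, p(79)=13848650, p(80)=15796476, p(81)=18004327, p(82)=20506255, p(83)=23338469, p(84)=26543660, p(85)=30167357, p(86)=34262962, p(87)=38887673, p(88)=44108109, p(89)=49995925, p(90)=56634173, p(91)=64112359, p(92)=72533807, p(93)=82010177, p(94)=92669720, p(95)=104651419, p(96)=118114304, p(97)=133230930, p(98)=150198136, p(99)=169229875, p(100)=190569292, p(101)=214481126, p(102)=241265379, p(103)=271248950, p(104)=304801365, p(105)=342325709, p(106)=384276336, p(107)=431149389, p(108)=483502844, p(109)=541946240, p(110)=607163746, p(111)=679903203, p(112)=761002156, p(113)=851376628, p(114)=952050665, p(115)=1064144451, p(116)=1188908248, p(117)=1327710076, p(118)=1482074143, p(119)=1653668665, p(120)=1844349560, p(121)=2056148051, p(122)=2291320912, p(123)=2552338241, p(124)=2841940500, p(125)=3163127352, p(126)=3519222692, p(127)=3913864295, p(128)=4351078600, p(129)=4835271870, p(130)=5371315400, p(131)=5964539504, p(132)=6620830889, p(133)=7346629512.
Final step: p(134) = p(133) + p(132) - p(129) - p(127) + p(122) + p(119) - p(112) - p(108) + p(99) + p(94) - p(83) - p(77) + p(64) + p(57) - p(42) - p(34) + p(17) + p(8)
= 7346629512 + 6620830889 - 4835271870 - 3913864295 + 2291320912 + 1653668665 - 761002156 - 483502844 + 169229875 + 92669720 - 23338469 - 10619863 + 1741630 + 614154 - 53174 - 12310 + 297 + 22
= 8149040695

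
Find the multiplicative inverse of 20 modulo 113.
17

gcd(20, 113) = 1, so the inverse exists.
Extended Euclidean algorithm on (113, 20):
113 = 5 × 20 + 13  ⟹  13 = (1)·113 + (-5)·20
20 = 1 × 13 + 7  ⟹  7 = (-1)·113 + (6)·20
13 = 1 × 7 + 6  ⟹  6 = (2)·113 + (-11)·20
7 = 1 × 6 + 1  ⟹  1 = (-3)·113 + (17)·20
So (17)·20 ≡ 1 (mod 113), i.e. 20^(-1) ≡ 17 (mod 113).
Check: 20 × 17 = 340 ≡ 1 (mod 113)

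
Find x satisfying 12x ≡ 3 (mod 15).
x ≡ 4 (mod 5)

gcd(12, 15) = 3, which divides 3, so solutions exist.
Divide through by 3: 4x ≡ 1 (mod 5).
Find 4^(-1) mod 5 by the extended Euclidean algorithm:
5 = 1 × 4 + 1  ⟹  1 = (1)·5 + (-1)·4
So (-1)·4 ≡ 1 (mod 5), i.e. 4^(-1) ≡ -1 ≡ 4 (mod 5).
x ≡ 4 × 1 = 4 ≡ 4 (mod 5).
Check: 12 × 4 = 48 ≡ 3 (mod 15).
x ≡ 4 (mod 5), giving 3 solutions mod 15.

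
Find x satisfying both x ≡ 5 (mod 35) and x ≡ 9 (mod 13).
425

Using Chinese Remainder Theorem:
M = 35 × 13 = 455
M1 = 13, M2 = 35
y1 = 13^(-1) mod 35 = 27
y2 = 35^(-1) mod 13 = 3
x = (5×13×27 + 9×35×3) mod 455 = 425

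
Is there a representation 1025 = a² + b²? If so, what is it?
1² + 32² (a=1, b=32)

Factorization: 1025 = 5^2 × 41
By Fermat: n is sum of two squares iff every prime p ≡ 3 (mod 4) appears to even power.
All primes ≡ 3 (mod 4) appear to even power.
Search a = 0, 1, 2, … for 1025 - a² a perfect square: first hit at a = 1: 1025 - 1 = 1024 = 32².
1025 = 1² + 32² = 1 + 1024 ✓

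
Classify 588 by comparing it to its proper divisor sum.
abundant

Proper divisors of 588: sum = 1 + 2 + 3 + 4 + 6 + 7 + 12 + 14 + ... + 98 + 147 + 196 + 294 (17 divisors) = 1008
Since 1008 > 588, 588 is abundant.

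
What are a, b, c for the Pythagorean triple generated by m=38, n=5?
(1419, 380, 1469)

Euclid's formula: a = m² - n², b = 2mn, c = m² + n²
m = 38, n = 5
a = 38² - 5² = 1444 - 25 = 1419
b = 2 × 38 × 5 = 380
c = 38² + 5² = 1444 + 25 = 1469
Verification: 1419² + 380² = 2013561 + 144400 = 2157961 = 1469² ✓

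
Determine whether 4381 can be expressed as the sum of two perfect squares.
5² + 66² (a=5, b=66)

Factorization: 4381 = 13 × 337
By Fermat: n is sum of two squares iff every prime p ≡ 3 (mod 4) appears to even power.
All primes ≡ 3 (mod 4) appear to even power.
Search a = 0, 1, 2, … for 4381 - a² a perfect square: first hit at a = 5: 4381 - 25 = 4356 = 66².
4381 = 5² + 66² = 25 + 4356 ✓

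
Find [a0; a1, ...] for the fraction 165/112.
[1; 2, 8, 1, 5]

Euclidean algorithm steps:
165 = 1 × 112 + 53
112 = 2 × 53 + 6
53 = 8 × 6 + 5
6 = 1 × 5 + 1
5 = 5 × 1 + 0
Continued fraction: [1; 2, 8, 1, 5]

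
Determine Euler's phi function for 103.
102

103 = 103
φ(n) = n × ∏(1 - 1/p) for each prime p dividing n
φ(103) = 103 × (1 - 1/103) = 102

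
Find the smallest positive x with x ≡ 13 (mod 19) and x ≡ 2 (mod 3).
32

Using Chinese Remainder Theorem:
M = 19 × 3 = 57
M1 = 3, M2 = 19
y1 = 3^(-1) mod 19 = 13
y2 = 19^(-1) mod 3 = 1
x = (13×3×13 + 2×19×1) mod 57 = 32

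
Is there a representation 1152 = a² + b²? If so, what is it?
24² + 24² (a=24, b=24)

Factorization: 1152 = 2^7 × 3^2
By Fermat: n is sum of two squares iff every prime p ≡ 3 (mod 4) appears to even power.
All primes ≡ 3 (mod 4) appear to even power.
Search a = 0, 1, 2, … for 1152 - a² a perfect square: first hit at a = 24: 1152 - 576 = 576 = 24².
1152 = 24² + 24² = 576 + 576 ✓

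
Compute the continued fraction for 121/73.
[1; 1, 1, 1, 11, 2]

Euclidean algorithm steps:
121 = 1 × 73 + 48
73 = 1 × 48 + 25
48 = 1 × 25 + 23
25 = 1 × 23 + 2
23 = 11 × 2 + 1
2 = 2 × 1 + 0
Continued fraction: [1; 1, 1, 1, 11, 2]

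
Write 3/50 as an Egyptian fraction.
1/17 + 1/850

Greedy algorithm:
3/50: ceiling(50/3) = 17, use 1/17
1/850: ceiling(850/1) = 850, use 1/850
Result: 3/50 = 1/17 + 1/850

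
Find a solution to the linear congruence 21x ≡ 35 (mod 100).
x ≡ 35 (mod 100)

gcd(21, 100) = 1, which divides 35, so solutions exist.
Find 21^(-1) mod 100 by the extended Euclidean algorithm:
100 = 4 × 21 + 16  ⟹  16 = (1)·100 + (-4)·21
21 = 1 × 16 + 5  ⟹  5 = (-1)·100 + (5)·21
16 = 3 × 5 + 1  ⟹  1 = (4)·100 + (-19)·21
So (-19)·21 ≡ 1 (mod 100), i.e. 21^(-1) ≡ -19 ≡ 81 (mod 100).
x ≡ 81 × 35 = 2835 ≡ 35 (mod 100).
Check: 21 × 35 = 735 ≡ 35 (mod 100).
Unique solution: x ≡ 35 (mod 100)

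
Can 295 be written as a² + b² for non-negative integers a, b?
Not possible

Factorization: 295 = 5 × 59
By Fermat: n is sum of two squares iff every prime p ≡ 3 (mod 4) appears to even power.
Prime(s) ≡ 3 (mod 4) with odd exponent: [(59, 1)]
Therefore 295 cannot be expressed as a² + b².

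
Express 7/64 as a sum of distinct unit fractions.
1/10 + 1/107 + 1/34240

Greedy algorithm:
7/64: ceiling(64/7) = 10, use 1/10
3/320: ceiling(320/3) = 107, use 1/107
1/34240: ceiling(34240/1) = 34240, use 1/34240
Result: 7/64 = 1/10 + 1/107 + 1/34240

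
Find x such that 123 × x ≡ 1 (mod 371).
184

gcd(123, 371) = 1, so the inverse exists.
Extended Euclidean algorithm on (371, 123):
371 = 3 × 123 + 2  ⟹  2 = (1)·371 + (-3)·123
123 = 61 × 2 + 1  ⟹  1 = (-61)·371 + (184)·123
So (184)·123 ≡ 1 (mod 371), i.e. 123^(-1) ≡ 184 (mod 371).
Check: 123 × 184 = 22632 ≡ 1 (mod 371)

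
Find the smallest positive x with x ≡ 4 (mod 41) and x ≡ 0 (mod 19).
209

Using Chinese Remainder Theorem:
M = 41 × 19 = 779
M1 = 19, M2 = 41
y1 = 19^(-1) mod 41 = 13
y2 = 41^(-1) mod 19 = 13
x = (4×19×13 + 0×41×13) mod 779 = 209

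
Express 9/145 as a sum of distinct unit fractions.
1/17 + 1/309 + 1/108813 + 1/13813538318 + 1/381627681711894999930

Greedy algorithm:
9/145: ceiling(145/9) = 17, use 1/17
8/2465: ceiling(2465/8) = 309, use 1/309
7/761685: ceiling(761685/7) = 108813, use 1/108813
2/27627076635: ceiling(27627076635/2) = 13813538318, use 1/13813538318
1/381627681711894999930: ceiling(381627681711894999930/1) = 381627681711894999930, use 1/381627681711894999930
Result: 9/145 = 1/17 + 1/309 + 1/108813 + 1/13813538318 + 1/381627681711894999930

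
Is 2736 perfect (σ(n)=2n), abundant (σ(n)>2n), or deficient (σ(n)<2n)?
abundant

Proper divisors of 2736: sum = 1 + 2 + 3 + 4 + 6 + 8 + 9 + 12 + ... + 456 + 684 + 912 + 1368 (29 divisors) = 5324
Since 5324 > 2736, 2736 is abundant.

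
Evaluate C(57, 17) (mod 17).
3

Using Lucas' theorem:
Write n=57 and k=17 in base 17:
n in base 17: [3, 6]
k in base 17: [1, 0]
C(57,17) mod 17 = ∏ C(n_i, k_i) mod 17
Digit binomials (mod 17): C(3,1) = 3; C(6,0) = 1
Product: 3 × 1 = 3 ≡ 3 (mod 17)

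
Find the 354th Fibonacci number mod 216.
208

Matrix identity: Q^n = [[F_(n+1), F_n], [F_n, F_(n-1)]] with Q = [[1,1],[1,0]].
n = 354 = 101100010₂. Square-and-multiply, entries mod 216:
Q^1 = [[1,1],[1,0]]
Q^2 = (Q^1)² = [[2,1],[1,1]]
Q^5 = (Q^2)²·Q = [[8,5],[5,3]]
Q^11 = (Q^5)²·Q = [[144,89],[89,55]]
Q^22 = (Q^11)² = [[145,215],[215,146]]
Q^44 = (Q^22)² = [[74,141],[141,149]]
Q^88 = (Q^44)² = [[85,123],[123,178]]
Q^177 = (Q^88)²·Q = [[55,106],[106,165]]
Q^354 = (Q^177)² = [[5,208],[208,13]]
F_354 mod 216 = Q^354[0][1] = 208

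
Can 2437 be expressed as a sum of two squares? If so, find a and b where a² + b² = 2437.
6² + 49² (a=6, b=49)

Factorization: 2437 = 2437
By Fermat: n is sum of two squares iff every prime p ≡ 3 (mod 4) appears to even power.
All primes ≡ 3 (mod 4) appear to even power.
Search a = 0, 1, 2, … for 2437 - a² a perfect square: first hit at a = 6: 2437 - 36 = 2401 = 49².
2437 = 6² + 49² = 36 + 2401 ✓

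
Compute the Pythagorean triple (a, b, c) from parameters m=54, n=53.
(107, 5724, 5725)

Euclid's formula: a = m² - n², b = 2mn, c = m² + n²
m = 54, n = 53
a = 54² - 53² = 2916 - 2809 = 107
b = 2 × 54 × 53 = 5724
c = 54² + 53² = 2916 + 2809 = 5725
Verification: 107² + 5724² = 11449 + 32764176 = 32775625 = 5725² ✓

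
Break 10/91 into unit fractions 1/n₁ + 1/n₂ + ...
1/10 + 1/102 + 1/11603 + 1/269247615

Greedy algorithm:
10/91: ceiling(91/10) = 10, use 1/10
9/910: ceiling(910/9) = 102, use 1/102
2/23205: ceiling(23205/2) = 11603, use 1/11603
1/269247615: ceiling(269247615/1) = 269247615, use 1/269247615
Result: 10/91 = 1/10 + 1/102 + 1/11603 + 1/269247615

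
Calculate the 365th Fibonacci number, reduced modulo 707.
408

Matrix identity: Q^n = [[F_(n+1), F_n], [F_n, F_(n-1)]] with Q = [[1,1],[1,0]].
n = 365 = 101101101₂. Square-and-multiply, entries mod 707:
Q^1 = [[1,1],[1,0]]
Q^2 = (Q^1)² = [[2,1],[1,1]]
Q^5 = (Q^2)²·Q = [[8,5],[5,3]]
Q^11 = (Q^5)²·Q = [[144,89],[89,55]]
Q^22 = (Q^11)² = [[377,36],[36,341]]
Q^45 = (Q^22)²·Q = [[300,611],[611,396]]
Q^91 = (Q^45)²·Q = [[585,236],[236,349]]
Q^182 = (Q^91)² = [[587,547],[547,40]]
Q^365 = (Q^182)²·Q = [[482,408],[408,74]]
F_365 mod 707 = Q^365[0][1] = 408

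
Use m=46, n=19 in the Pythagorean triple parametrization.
(1755, 1748, 2477)

Euclid's formula: a = m² - n², b = 2mn, c = m² + n²
m = 46, n = 19
a = 46² - 19² = 2116 - 361 = 1755
b = 2 × 46 × 19 = 1748
c = 46² + 19² = 2116 + 361 = 2477
Verification: 1755² + 1748² = 3080025 + 3055504 = 6135529 = 2477² ✓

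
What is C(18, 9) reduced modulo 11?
0

Using Lucas' theorem:
Write n=18 and k=9 in base 11:
n in base 11: [1, 7]
k in base 11: [0, 9]
C(18,9) mod 11 = ∏ C(n_i, k_i) mod 11
Digit binomials (mod 11): C(1,0) = 1; C(7,9) = 0 (k_i > n_i)
Product: 1 × 0 = 0 ≡ 0 (mod 11)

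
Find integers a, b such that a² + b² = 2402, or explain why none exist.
1² + 49² (a=1, b=49)

Factorization: 2402 = 2 × 1201
By Fermat: n is sum of two squares iff every prime p ≡ 3 (mod 4) appears to even power.
All primes ≡ 3 (mod 4) appear to even power.
Search a = 0, 1, 2, … for 2402 - a² a perfect square: first hit at a = 1: 2402 - 1 = 2401 = 49².
2402 = 1² + 49² = 1 + 2401 ✓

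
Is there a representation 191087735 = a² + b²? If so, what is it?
Not possible

Factorization: 191087735 = 5 × 17 × 131^3
By Fermat: n is sum of two squares iff every prime p ≡ 3 (mod 4) appears to even power.
Prime(s) ≡ 3 (mod 4) with odd exponent: [(131, 3)]
Therefore 191087735 cannot be expressed as a² + b².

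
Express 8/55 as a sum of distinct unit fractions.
1/7 + 1/385

Greedy algorithm:
8/55: ceiling(55/8) = 7, use 1/7
1/385: ceiling(385/1) = 385, use 1/385
Result: 8/55 = 1/7 + 1/385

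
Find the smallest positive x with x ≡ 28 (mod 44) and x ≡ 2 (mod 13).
28

Using Chinese Remainder Theorem:
M = 44 × 13 = 572
M1 = 13, M2 = 44
y1 = 13^(-1) mod 44 = 17
y2 = 44^(-1) mod 13 = 8
x = (28×13×17 + 2×44×8) mod 572 = 28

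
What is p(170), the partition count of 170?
274768617130

p(n) counts ways to write n as a sum of positive integers (order ignored).
Euler's pentagonal recurrence: p(k) = p(k-1) + p(k-2) - p(k-5) - p(k-7) + p(k-12) + p(k-15) - ... (offsets j(3j∓1)/2, signs ++--, p(0)=1, p(<0)=0).
DP table for k = 0..169: p(0)=1, p(1)=1, p(2)=2, p(3)=3, p(4)=5, p(5)=7, p(6)=11, p(7)=15, p(8)=22, p(9)=30, p(10)=42, p(11)=56, p(12)=77, p(13)=101, p(14)=135, p(15)=176, p(16)=231, p(17)=297, p(18)=385, p(19)=490, p(20)=627, p(21)=792, p(22)=1002, p(23)=1255, p(24)=1575, p(25)=1958, p(26)=2436, p(27)=3010, p(28)=3718, p(29)=4565, p(30)=5604, p(31)=6842, p(32)=8349, p(33)=10143, p(34)=12310, p(35)=14883, p(36)=17977, p(37)=21637, p(38)=26015, p(39)=31185, p(40)=37338, p(41)=44583, p(42)=53174, p(43)=63261, p(44)=75175, p(45)=89134, p(46)=105558, p(47)=124754, p(48)=147273, p(49)=173525, p(50)=204226, p(51)=239943, p(52)=281589, p(53)=329931, p(54)=386155, p(55)=451276, p(56)=526823, p(57)=614154, p(58)=715220, p(59)=831820, p(60)=966467, p(61)=1121505, p(62)=1300156, p(63)=1505499, p(64)=1741630, p(65)=2012558, p(66)=2323520, p(67)=2679689, p(68)=3087735, p(69)=3554345, p(70)=4087968, p(71)=4697205, p(72)=5392783, p(73)=6185689, p(74)=7089500, p(75)=8118264, p(76)=9289091, p(77)=10619863, p(78)=12132164, p(79)=13848650, p(80)=15796476, p(81)=18004327, p(82)=20506255, p(83)=23338469, p(84)=26543660, p(85)=30167357, p(86)=34262962, p(87)=38887673, p(88)=44108109, p(89)=49995925, p(90)=56634173, p(91)=64112359, p(92)=72533807, p(93)=82010177, p(94)=92669720, p(95)=104651419, p(96)=118114304, p(97)=133230930, p(98)=150198136, p(99)=169229875, p(100)=190569292, p(101)=214481126, p(102)=241265379, p(103)=271248950, p(104)=304801365, p(105)=342325709, p(106)=384276336, p(107)=431149389, p(108)=483502844, p(109)=541946240, p(110)=607163746, p(111)=679903203, p(112)=761002156, p(113)=851376628, p(114)=952050665, p(115)=1064144451, p(116)=1188908248, p(117)=1327710076, p(118)=1482074143, p(119)=1653668665, p(120)=1844349560, p(121)=2056148051, p(122)=2291320912, p(123)=2552338241, p(124)=2841940500, p(125)=3163127352, p(126)=3519222692, p(127)=3913864295, p(128)=4351078600, p(129)=4835271870, p(130)=5371315400, p(131)=5964539504, p(132)=6620830889, p(133)=7346629512, p(134)=8149040695, p(135)=9035836076, p(136)=10015581680, p(137)=11097645016, p(138)=12292341831, p(139)=13610949895, p(140)=15065878135, p(141)=16670689208, p(142)=18440293320, p(143)=20390982757, p(144)=22540654445, p(145)=24908858009, p(146)=27517052599, p(147)=30388671978, p(148)=33549419497, p(149)=37027355200, p(150)=40853235313, p(151)=45060624582, p(152)=49686288421, p(153)=54770336324, p(154)=60356673280, p(155)=66493182097, p(156)=73232243759, p(157)=80630964769, p(158)=88751778802, p(159)=97662728555, p(160)=107438159466, p(161)=118159068427, p(162)=129913904637, p(163)=142798995930, p(164)=156919475295, p(165)=172389800255, p(166)=189334822579, p(167)=207890420102, p(168)=228204732751, p(169)=250438925115.
Final step: p(170) = p(169) + p(168) - p(165) - p(163) + p(158) + p(155) - p(148) - p(144) + p(135) + p(130) - p(119) - p(113) + p(100) + p(93) - p(78) - p(70) + p(53) + p(44) - p(25) - p(15)
= 250438925115 + 228204732751 - 172389800255 - 142798995930 + 88751778802 + 66493182097 - 33549419497 - 22540654445 + 9035836076 + 5371315400 - 1653668665 - 851376628 + 190569292 + 82010177 - 12132164 - 4087968 + 329931 + 75175 - 1958 - 176
= 274768617130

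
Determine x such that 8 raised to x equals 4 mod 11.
4

Baby-step giant-step with step n = ⌈√11⌉ = 4.
Baby steps 8^j mod 11 (j:value) for j=0..3: 0:1, 1:8, 2:9, 3:6.
Giant-step multiplier: 8^(-4) ≡ 8^(10-4) = 8^6 ≡ 3 (mod 11).
Giant steps γ_i = 4·3^i mod 11: γ_0=4, γ_1=1 (in table at j=0).
x = i·n + j = 1·4 + 0 = 4.
Check: 8^4 ≡ 4 (mod 11).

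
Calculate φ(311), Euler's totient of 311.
310

311 = 311
φ(n) = n × ∏(1 - 1/p) for each prime p dividing n
φ(311) = 311 × (1 - 1/311) = 310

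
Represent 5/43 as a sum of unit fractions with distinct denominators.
1/9 + 1/194 + 1/75078

Greedy algorithm:
5/43: ceiling(43/5) = 9, use 1/9
2/387: ceiling(387/2) = 194, use 1/194
1/75078: ceiling(75078/1) = 75078, use 1/75078
Result: 5/43 = 1/9 + 1/194 + 1/75078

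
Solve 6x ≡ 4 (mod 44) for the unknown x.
x ≡ 8 (mod 22)

gcd(6, 44) = 2, which divides 4, so solutions exist.
Divide through by 2: 3x ≡ 2 (mod 22).
Find 3^(-1) mod 22 by the extended Euclidean algorithm:
22 = 7 × 3 + 1  ⟹  1 = (1)·22 + (-7)·3
So (-7)·3 ≡ 1 (mod 22), i.e. 3^(-1) ≡ -7 ≡ 15 (mod 22).
x ≡ 15 × 2 = 30 ≡ 8 (mod 22).
Check: 6 × 8 = 48 ≡ 4 (mod 44).
x ≡ 8 (mod 22), giving 2 solutions mod 44.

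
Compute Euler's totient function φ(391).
352

391 = 17 × 23
φ(n) = n × ∏(1 - 1/p) for each prime p dividing n
φ(391) = 391 × (1 - 1/17) × (1 - 1/23) = 352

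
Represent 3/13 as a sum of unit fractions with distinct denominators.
1/5 + 1/33 + 1/2145

Greedy algorithm:
3/13: ceiling(13/3) = 5, use 1/5
2/65: ceiling(65/2) = 33, use 1/33
1/2145: ceiling(2145/1) = 2145, use 1/2145
Result: 3/13 = 1/5 + 1/33 + 1/2145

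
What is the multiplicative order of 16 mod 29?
7

29 is prime, so ord(16) divides φ(29) = 28.
Divisors of 28: 1, 2, 4, 7, 14, 28.
Repeated squaring: 16^1 ≡ 16, 16^2 ≡ 24, 16^4 ≡ 25, 16^8 ≡ 16, 16^16 ≡ 24 (mod 29).
Test 16^d mod 29 for each divisor d in increasing order:
16^1 ≡ 16
16^2 ≡ 24
16^4 ≡ 25
16^7 = 16^4·16^2·16^1 ≡ 1  ← first divisor giving 1
The order is 7.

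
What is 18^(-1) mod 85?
52

gcd(18, 85) = 1, so the inverse exists.
Extended Euclidean algorithm on (85, 18):
85 = 4 × 18 + 13  ⟹  13 = (1)·85 + (-4)·18
18 = 1 × 13 + 5  ⟹  5 = (-1)·85 + (5)·18
13 = 2 × 5 + 3  ⟹  3 = (3)·85 + (-14)·18
5 = 1 × 3 + 2  ⟹  2 = (-4)·85 + (19)·18
3 = 1 × 2 + 1  ⟹  1 = (7)·85 + (-33)·18
So (-33)·18 ≡ 1 (mod 85), i.e. 18^(-1) ≡ -33 ≡ 52 (mod 85).
Check: 18 × 52 = 936 ≡ 1 (mod 85)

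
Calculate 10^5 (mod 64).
32

Repeated squaring. Binary of 5 = 101.
10^1 ≡ 10 (mod 64); 10^2 ≡ 36 (mod 64); 10^4 ≡ 16 (mod 64)
10^5 = 10^1 × 10^4 ≡ 32 (mod 64)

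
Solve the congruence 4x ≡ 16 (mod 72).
x ≡ 4 (mod 18)

gcd(4, 72) = 4, which divides 16, so solutions exist.
Divide through by 4: x ≡ 4 (mod 18).
The coefficient of x is now 1, so x ≡ 4 (mod 18).
Check: 4 × 4 = 16 ≡ 16 (mod 72).
x ≡ 4 (mod 18), giving 4 solutions mod 72.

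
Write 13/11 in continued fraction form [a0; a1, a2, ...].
[1; 5, 2]

Euclidean algorithm steps:
13 = 1 × 11 + 2
11 = 5 × 2 + 1
2 = 2 × 1 + 0
Continued fraction: [1; 5, 2]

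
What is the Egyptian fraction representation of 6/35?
1/6 + 1/210

Greedy algorithm:
6/35: ceiling(35/6) = 6, use 1/6
1/210: ceiling(210/1) = 210, use 1/210
Result: 6/35 = 1/6 + 1/210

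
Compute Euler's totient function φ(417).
276

417 = 3 × 139
φ(n) = n × ∏(1 - 1/p) for each prime p dividing n
φ(417) = 417 × (1 - 1/3) × (1 - 1/139) = 276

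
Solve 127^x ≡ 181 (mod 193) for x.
152

Baby-step giant-step with step n = ⌈√193⌉ = 14.
Baby steps 127^j mod 193 (j:value) for j=0..13: 0:1, 1:127, 2:110, 3:74, 4:134, 5:34, 6:72, 7:73, 8:7, 9:117, 10:191, 11:132, 12:166, 13:45.
Giant-step multiplier: 127^(-14) ≡ 127^(192-14) = 127^178 ≡ 18 (mod 193).
Giant steps γ_i = 181·18^i mod 193: γ_0=181, γ_1=170, γ_2=165, γ_3=75, γ_4=192, γ_5=175, γ_6=62, γ_7=151, γ_8=16, γ_9=95, γ_10=166 (in table at j=12).
x = i·n + j = 10·14 + 12 = 152.
Check: 127^152 ≡ 181 (mod 193).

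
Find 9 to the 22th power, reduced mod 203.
107

Repeated squaring. Binary of 22 = 10110.
9^1 ≡ 9 (mod 203); 9^2 ≡ 81 (mod 203); 9^4 ≡ 65 (mod 203); 9^8 ≡ 165 (mod 203); 9^16 ≡ 23 (mod 203)
9^22 = 9^2 × 9^4 × 9^16 ≡ 107 (mod 203)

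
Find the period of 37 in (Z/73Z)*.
9

73 is prime, so ord(37) divides φ(73) = 72.
Divisors of 72: 1, 2, 3, 4, 6, 8, 9, 12, 18, 24, 36, 72.
Repeated squaring: 37^1 ≡ 37, 37^2 ≡ 55, 37^4 ≡ 32, 37^8 ≡ 2, 37^16 ≡ 4, 37^32 ≡ 16, 37^64 ≡ 37 (mod 73).
Test 37^d mod 73 for each divisor d in increasing order:
37^1 ≡ 37
37^2 ≡ 55
37^3 = 37^2·37^1 ≡ 64
37^4 ≡ 32
37^6 = 37^4·37^2 ≡ 8
37^8 ≡ 2
37^9 = 37^8·37^1 ≡ 1  ← first divisor giving 1
The order is 9.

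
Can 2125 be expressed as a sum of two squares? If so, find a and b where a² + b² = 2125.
3² + 46² (a=3, b=46)

Factorization: 2125 = 5^3 × 17
By Fermat: n is sum of two squares iff every prime p ≡ 3 (mod 4) appears to even power.
All primes ≡ 3 (mod 4) appear to even power.
Search a = 0, 1, 2, … for 2125 - a² a perfect square: first hit at a = 3: 2125 - 9 = 2116 = 46².
2125 = 3² + 46² = 9 + 2116 ✓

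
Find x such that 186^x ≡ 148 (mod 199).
79

Baby-step giant-step with step n = ⌈√199⌉ = 15.
Baby steps 186^j mod 199 (j:value) for j=0..14: 0:1, 1:186, 2:169, 3:191, 4:104, 5:41, 6:64, 7:163, 8:70, 9:85, 10:89, 11:37, 12:116, 13:84, 14:102.
Giant-step multiplier: 186^(-15) ≡ 186^(198-15) = 186^183 ≡ 101 (mod 199).
Giant steps γ_i = 148·101^i mod 199: γ_0=148, γ_1=23, γ_2=134, γ_3=2, γ_4=3, γ_5=104 (in table at j=4).
x = i·n + j = 5·15 + 4 = 79.
Check: 186^79 ≡ 148 (mod 199).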